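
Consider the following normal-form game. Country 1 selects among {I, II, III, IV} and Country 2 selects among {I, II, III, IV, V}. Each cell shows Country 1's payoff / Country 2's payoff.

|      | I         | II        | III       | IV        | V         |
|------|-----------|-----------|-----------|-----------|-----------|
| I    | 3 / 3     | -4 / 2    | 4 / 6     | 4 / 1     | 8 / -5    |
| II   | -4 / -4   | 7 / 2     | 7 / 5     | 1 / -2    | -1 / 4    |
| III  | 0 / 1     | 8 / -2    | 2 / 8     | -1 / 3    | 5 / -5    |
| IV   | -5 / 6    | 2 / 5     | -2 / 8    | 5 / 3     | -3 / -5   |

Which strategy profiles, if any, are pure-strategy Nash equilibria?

(II, III)

A profile is a Nash equilibrium when each player is best-responding to the other.
Country 1's best responses — vs I: I (payoff 3); vs II: III (payoff 8); vs III: II (payoff 7); vs IV: IV (payoff 5); vs V: I (payoff 8).
Country 2's best responses — vs I: III (payoff 6); vs II: III (payoff 5); vs III: III (payoff 8); vs IV: III (payoff 8).
The only mutual best response is (II, III); neither player gains by switching there.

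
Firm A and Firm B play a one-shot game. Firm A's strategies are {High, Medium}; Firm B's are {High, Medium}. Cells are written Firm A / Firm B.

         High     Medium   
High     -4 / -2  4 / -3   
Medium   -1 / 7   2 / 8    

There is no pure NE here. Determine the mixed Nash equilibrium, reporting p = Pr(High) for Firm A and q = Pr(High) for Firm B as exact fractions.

p = 1/2, q = 2/5

In a mixed NE each player is indifferent between their pure strategies, so the opponent's mix sets the indifference.
Firm B indifferent between High and Medium: p·(-2) + (1−p)·7 = p·(-3) + (1−p)·8 ⟹ 7 + (-9)p = 8 + (-11)p ⟹ p = 1/2.
Firm A indifferent between High and Medium: q·(-4) + (1−q)·4 = q·(-1) + (1−q)·2 ⟹ 4 + (-8)q = 2 + (-3)q ⟹ q = 2/5.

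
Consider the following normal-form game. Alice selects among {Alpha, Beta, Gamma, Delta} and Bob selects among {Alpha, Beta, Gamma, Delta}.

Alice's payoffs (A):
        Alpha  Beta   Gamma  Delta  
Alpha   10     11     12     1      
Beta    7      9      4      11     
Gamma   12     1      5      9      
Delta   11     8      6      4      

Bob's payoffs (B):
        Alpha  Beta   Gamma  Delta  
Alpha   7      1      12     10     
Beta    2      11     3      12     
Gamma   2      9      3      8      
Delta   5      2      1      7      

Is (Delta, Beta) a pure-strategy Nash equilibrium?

No

Holding Bob at Beta: Alice gets 8 from Delta but could get 11 by switching to Alpha. Alice has a profitable deviation.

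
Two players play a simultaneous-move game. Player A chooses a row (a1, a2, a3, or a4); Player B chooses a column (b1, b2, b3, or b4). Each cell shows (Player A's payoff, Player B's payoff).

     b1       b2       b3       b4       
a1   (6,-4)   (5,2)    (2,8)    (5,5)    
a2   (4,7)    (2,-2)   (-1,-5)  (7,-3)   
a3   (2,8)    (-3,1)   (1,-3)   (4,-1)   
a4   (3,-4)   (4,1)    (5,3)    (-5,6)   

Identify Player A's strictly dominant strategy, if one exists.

A strategy is strictly dominant if it gives Player A a strictly higher payoff than every other strategy, against every choice by the opponent.
a1 is not dominant: against b3, a4 gives 5 > 2.
a2 is not dominant: against b1, a1 gives 6 > 4.
a3 is not dominant: against b1, a1 gives 6 > 2.
a4 is not dominant: against b1, a1 gives 6 > 3.
No single strategy is best against every opponent action.

No strictly dominant strategy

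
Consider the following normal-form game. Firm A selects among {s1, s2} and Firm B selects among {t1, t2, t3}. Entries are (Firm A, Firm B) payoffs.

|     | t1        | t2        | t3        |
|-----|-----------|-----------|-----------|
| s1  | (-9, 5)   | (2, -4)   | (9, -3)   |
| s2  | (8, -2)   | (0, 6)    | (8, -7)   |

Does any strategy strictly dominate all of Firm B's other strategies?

A strategy is strictly dominant if it gives Firm B a strictly higher payoff than every other strategy, against every choice by the opponent.
t1 is not dominant: against s2, t2 gives 6 > -2.
t2 is not dominant: against s1, t1 gives 5 > -4.
t3 is not dominant: against s1, t1 gives 5 > -3.
No single strategy is best against every opponent action.

No strictly dominant strategy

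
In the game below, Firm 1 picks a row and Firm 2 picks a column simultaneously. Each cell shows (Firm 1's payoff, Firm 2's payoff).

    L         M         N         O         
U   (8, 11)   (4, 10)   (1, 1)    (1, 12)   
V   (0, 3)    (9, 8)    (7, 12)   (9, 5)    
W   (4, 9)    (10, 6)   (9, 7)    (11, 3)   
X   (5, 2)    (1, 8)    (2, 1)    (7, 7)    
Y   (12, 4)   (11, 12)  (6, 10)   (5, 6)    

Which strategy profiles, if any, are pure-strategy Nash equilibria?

A profile is a Nash equilibrium when each player is best-responding to the other.
Firm 1's best responses — vs L: Y (payoff 12); vs M: Y (payoff 11); vs N: W (payoff 9); vs O: W (payoff 11).
Firm 2's best responses — vs U: O (payoff 12); vs V: N (payoff 12); vs W: L (payoff 9); vs X: M (payoff 8); vs Y: M (payoff 12).
The only mutual best response is (Y, M); neither player gains by switching there.

(Y, M)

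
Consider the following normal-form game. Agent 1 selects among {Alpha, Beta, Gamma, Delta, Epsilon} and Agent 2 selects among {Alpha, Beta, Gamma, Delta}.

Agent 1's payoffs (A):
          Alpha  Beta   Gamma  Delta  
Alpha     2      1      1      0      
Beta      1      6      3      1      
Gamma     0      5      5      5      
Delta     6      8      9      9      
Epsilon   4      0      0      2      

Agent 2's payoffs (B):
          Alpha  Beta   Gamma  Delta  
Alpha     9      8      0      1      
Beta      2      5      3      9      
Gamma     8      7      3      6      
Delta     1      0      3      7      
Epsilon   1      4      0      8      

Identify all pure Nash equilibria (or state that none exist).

Check mutual best responses: a cell is a NE iff neither player can gain by unilaterally deviating.
Agent 1's best responses — vs Alpha: Delta (payoff 6); vs Beta: Delta (payoff 8); vs Gamma: Delta (payoff 9); vs Delta: Delta (payoff 9).
Agent 2's best responses — vs Alpha: Alpha (payoff 9); vs Beta: Delta (payoff 9); vs Gamma: Alpha (payoff 8); vs Delta: Delta (payoff 7); vs Epsilon: Delta (payoff 8).
The only mutual best response is (Delta, Delta); neither player gains by switching there.

(Delta, Delta)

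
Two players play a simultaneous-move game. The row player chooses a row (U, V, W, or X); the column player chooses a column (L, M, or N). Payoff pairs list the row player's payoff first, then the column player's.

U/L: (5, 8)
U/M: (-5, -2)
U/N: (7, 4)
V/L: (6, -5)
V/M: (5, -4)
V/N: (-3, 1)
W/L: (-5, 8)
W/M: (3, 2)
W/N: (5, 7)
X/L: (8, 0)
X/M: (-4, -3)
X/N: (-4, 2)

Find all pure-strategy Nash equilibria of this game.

There is no pure-strategy Nash equilibrium

Find each player's best response to every opponent strategy; NE are the intersections.
The row player's best responses — vs L: X (payoff 8); vs M: V (payoff 5); vs N: U (payoff 7).
The column player's best responses — vs U: L (payoff 8); vs V: N (payoff 1); vs W: L (payoff 8); vs X: N (payoff 2).
No cell has both players best-responding. For instance, the row player's best reply to N is U, but against U the column player prefers L over N.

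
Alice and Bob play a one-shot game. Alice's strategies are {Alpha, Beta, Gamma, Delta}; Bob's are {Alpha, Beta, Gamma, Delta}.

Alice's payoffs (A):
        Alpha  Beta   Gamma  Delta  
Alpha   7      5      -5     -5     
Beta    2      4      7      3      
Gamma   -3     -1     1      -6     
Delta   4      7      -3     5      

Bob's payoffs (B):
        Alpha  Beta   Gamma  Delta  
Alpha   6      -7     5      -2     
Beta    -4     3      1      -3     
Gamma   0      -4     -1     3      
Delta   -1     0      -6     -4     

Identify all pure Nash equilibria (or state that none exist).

Find each player's best response to every opponent strategy; NE are the intersections.
Alice's best responses — vs Alpha: Alpha (payoff 7); vs Beta: Delta (payoff 7); vs Gamma: Beta (payoff 7); vs Delta: Delta (payoff 5).
Bob's best responses — vs Alpha: Alpha (payoff 6); vs Beta: Beta (payoff 3); vs Gamma: Delta (payoff 3); vs Delta: Beta (payoff 0).
Mutual best responses occur at (Alpha, Alpha) and (Delta, Beta); at each, neither player gains by switching.

(Alpha, Alpha) and (Delta, Beta)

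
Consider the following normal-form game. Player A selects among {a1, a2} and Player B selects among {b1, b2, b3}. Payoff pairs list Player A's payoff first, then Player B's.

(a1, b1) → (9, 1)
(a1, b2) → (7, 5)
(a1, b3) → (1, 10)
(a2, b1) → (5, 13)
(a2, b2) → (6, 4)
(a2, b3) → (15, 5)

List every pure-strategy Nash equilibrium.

No pure-strategy Nash equilibrium

A profile is a Nash equilibrium when each player is best-responding to the other.
Player A's best responses — vs b1: a1 (payoff 9); vs b2: a1 (payoff 7); vs b3: a2 (payoff 15).
Player B's best responses — vs a1: b3 (payoff 10); vs a2: b1 (payoff 13).
No cell has both players best-responding. For instance, Player A's best reply to b1 is a1, but against a1 Player B prefers b3 over b1.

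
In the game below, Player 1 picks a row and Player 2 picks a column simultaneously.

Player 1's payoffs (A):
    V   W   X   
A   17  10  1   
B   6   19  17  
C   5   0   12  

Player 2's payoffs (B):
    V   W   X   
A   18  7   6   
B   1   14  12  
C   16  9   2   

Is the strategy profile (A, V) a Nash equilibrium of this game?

Holding Player 2 at V: Player 1 gets 17 from A, versus 6 from B, 5 from C. No profitable deviation for Player 1.
Holding Player 1 at A: Player 2 gets 18 from V, versus 7 from W, 6 from X. No profitable deviation for Player 2 either.

Yes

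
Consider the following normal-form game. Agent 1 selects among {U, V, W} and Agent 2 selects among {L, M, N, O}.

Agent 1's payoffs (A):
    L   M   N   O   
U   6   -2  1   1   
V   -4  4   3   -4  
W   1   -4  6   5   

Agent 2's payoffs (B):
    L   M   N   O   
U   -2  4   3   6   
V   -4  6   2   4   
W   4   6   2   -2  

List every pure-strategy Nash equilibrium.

A profile is a Nash equilibrium when each player is best-responding to the other.
Agent 1's best responses — vs L: U (payoff 6); vs M: V (payoff 4); vs N: W (payoff 6); vs O: W (payoff 5).
Agent 2's best responses — vs U: O (payoff 6); vs V: M (payoff 6); vs W: M (payoff 6).
The only mutual best response is (V, M); neither player gains by switching there.

(V, M)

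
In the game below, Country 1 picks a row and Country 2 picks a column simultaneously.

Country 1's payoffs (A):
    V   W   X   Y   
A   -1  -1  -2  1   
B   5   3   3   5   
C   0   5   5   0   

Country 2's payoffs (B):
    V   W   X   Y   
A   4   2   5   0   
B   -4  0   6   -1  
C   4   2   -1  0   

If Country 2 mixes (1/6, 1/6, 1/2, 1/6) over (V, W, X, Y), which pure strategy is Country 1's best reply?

Compute Country 1's expected payoff from each pure strategy against the given mix.
A: (1/6)·(-1) + (1/6)·(-1) + (1/2)·(-2) + (1/6)·1 = -7/6
B: (1/6)·5 + (1/6)·3 + (1/2)·3 + (1/6)·5 = 11/3
C: (1/6)·0 + (1/6)·5 + (1/2)·5 + (1/6)·0 = 10/3
Highest expected payoff is 11/3, from B.

B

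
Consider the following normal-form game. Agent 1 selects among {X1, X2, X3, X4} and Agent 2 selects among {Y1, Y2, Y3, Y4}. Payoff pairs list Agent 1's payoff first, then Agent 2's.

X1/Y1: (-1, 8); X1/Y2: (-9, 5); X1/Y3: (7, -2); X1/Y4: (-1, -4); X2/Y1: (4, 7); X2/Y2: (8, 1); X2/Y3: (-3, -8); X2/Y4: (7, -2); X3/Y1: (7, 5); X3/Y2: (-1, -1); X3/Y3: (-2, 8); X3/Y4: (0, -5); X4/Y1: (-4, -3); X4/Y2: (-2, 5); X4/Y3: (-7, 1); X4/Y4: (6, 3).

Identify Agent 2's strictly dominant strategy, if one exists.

Check whether one of Agent 2's strategies beats all alternatives regardless of what the opponent does.
Y1 is not dominant: against X3, Y3 gives 8 > 5.
Y2 is not dominant: against X1, Y1 gives 8 > 5.
Y3 is not dominant: against X1, Y1 gives 8 > -2.
Y4 is not dominant: against X1, Y1 gives 8 > -4.
No single strategy is best against every opponent action.

No strictly dominant strategy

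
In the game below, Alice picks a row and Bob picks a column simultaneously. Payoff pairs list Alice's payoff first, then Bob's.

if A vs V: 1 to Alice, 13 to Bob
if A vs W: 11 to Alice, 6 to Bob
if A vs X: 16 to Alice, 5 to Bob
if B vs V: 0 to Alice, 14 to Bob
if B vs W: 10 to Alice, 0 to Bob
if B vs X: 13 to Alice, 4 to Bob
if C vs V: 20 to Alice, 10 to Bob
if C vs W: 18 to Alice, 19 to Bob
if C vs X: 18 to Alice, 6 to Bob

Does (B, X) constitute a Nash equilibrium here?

Holding Bob at X: Alice gets 13 from B but could get 18 by switching to C. Alice has a profitable deviation.

No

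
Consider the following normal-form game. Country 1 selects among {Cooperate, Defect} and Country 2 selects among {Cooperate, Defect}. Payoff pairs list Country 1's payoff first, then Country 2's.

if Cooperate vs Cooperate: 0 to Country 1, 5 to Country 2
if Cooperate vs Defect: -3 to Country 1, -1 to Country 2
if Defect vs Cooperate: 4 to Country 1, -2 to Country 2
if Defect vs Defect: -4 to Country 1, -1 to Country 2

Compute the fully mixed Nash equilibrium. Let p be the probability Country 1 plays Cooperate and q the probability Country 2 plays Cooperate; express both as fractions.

p = 1/7, q = 1/5

Each player's mixing probability is pinned down by making the *other* player indifferent.
Country 2 indifferent between Cooperate and Defect: p·5 + (1−p)·(-2) = p·(-1) + (1−p)·(-1) ⟹ (-2) + 7p = (-1) + 0p ⟹ p = 1/7.
Country 1 indifferent between Cooperate and Defect: q·0 + (1−q)·(-3) = q·4 + (1−q)·(-4) ⟹ (-3) + 3q = (-4) + 8q ⟹ q = 1/5.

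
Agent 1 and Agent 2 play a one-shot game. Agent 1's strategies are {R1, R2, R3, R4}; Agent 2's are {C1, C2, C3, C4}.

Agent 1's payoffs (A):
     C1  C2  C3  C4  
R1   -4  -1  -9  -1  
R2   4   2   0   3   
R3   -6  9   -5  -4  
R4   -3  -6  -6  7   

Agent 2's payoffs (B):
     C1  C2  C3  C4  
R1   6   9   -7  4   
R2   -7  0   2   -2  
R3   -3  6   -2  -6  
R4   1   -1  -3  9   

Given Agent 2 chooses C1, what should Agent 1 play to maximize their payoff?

With Agent 2 fixed at C1, Agent 1's payoffs are: R1 → -4, R2 → 4, R3 → -6, R4 → -3.
The maximum is 4, achieved by R2.

R2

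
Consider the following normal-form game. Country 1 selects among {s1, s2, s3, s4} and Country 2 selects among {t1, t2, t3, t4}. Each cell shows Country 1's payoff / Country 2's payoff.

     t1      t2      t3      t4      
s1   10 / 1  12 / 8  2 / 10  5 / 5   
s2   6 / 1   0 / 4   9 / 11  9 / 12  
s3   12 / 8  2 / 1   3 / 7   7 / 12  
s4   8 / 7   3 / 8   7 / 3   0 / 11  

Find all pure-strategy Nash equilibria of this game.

Check mutual best responses: a cell is a NE iff neither player can gain by unilaterally deviating.
Country 1's best responses — vs t1: s3 (payoff 12); vs t2: s1 (payoff 12); vs t3: s2 (payoff 9); vs t4: s2 (payoff 9).
Country 2's best responses — vs s1: t3 (payoff 10); vs s2: t4 (payoff 12); vs s3: t4 (payoff 12); vs s4: t4 (payoff 11).
The only mutual best response is (s2, t4); neither player gains by switching there.

(s2, t4)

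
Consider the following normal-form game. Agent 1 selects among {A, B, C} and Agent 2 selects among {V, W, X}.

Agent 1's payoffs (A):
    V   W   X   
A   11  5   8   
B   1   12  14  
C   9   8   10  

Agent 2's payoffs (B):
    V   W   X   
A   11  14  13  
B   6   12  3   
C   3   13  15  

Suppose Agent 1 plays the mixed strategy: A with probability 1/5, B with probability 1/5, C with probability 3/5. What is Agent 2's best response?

Compute Agent 2's expected payoff from each pure strategy against the given mix.
V: (1/5)·11 + (1/5)·6 + (3/5)·3 = 26/5
W: (1/5)·14 + (1/5)·12 + (3/5)·13 = 13
X: (1/5)·13 + (1/5)·3 + (3/5)·15 = 61/5
Highest expected payoff is 13, from W.

W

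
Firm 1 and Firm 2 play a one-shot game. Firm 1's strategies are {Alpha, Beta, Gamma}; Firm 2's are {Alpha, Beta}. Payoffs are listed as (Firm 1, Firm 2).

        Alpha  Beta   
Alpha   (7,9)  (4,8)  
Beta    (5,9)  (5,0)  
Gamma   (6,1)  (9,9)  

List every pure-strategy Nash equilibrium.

A profile is a Nash equilibrium when each player is best-responding to the other.
Firm 1's best responses — vs Alpha: Alpha (payoff 7); vs Beta: Gamma (payoff 9).
Firm 2's best responses — vs Alpha: Alpha (payoff 9); vs Beta: Alpha (payoff 9); vs Gamma: Beta (payoff 9).
Mutual best responses occur at (Alpha, Alpha) and (Gamma, Beta); at each, neither player gains by switching.

(Alpha, Alpha) and (Gamma, Beta)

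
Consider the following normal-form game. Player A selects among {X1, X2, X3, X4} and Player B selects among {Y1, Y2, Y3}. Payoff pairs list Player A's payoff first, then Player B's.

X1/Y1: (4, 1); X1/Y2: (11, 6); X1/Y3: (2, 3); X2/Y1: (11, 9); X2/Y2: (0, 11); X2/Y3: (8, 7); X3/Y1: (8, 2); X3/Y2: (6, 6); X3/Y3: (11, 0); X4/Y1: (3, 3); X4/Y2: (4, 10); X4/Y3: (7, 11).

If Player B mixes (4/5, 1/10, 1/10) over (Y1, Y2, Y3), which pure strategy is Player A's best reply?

X2

Compute Player A's expected payoff from each pure strategy against the given mix.
X1: (4/5)·4 + (1/10)·11 + (1/10)·2 = 9/2
X2: (4/5)·11 + (1/10)·0 + (1/10)·8 = 48/5
X3: (4/5)·8 + (1/10)·6 + (1/10)·11 = 81/10
X4: (4/5)·3 + (1/10)·4 + (1/10)·7 = 7/2
Highest expected payoff is 48/5, from X2.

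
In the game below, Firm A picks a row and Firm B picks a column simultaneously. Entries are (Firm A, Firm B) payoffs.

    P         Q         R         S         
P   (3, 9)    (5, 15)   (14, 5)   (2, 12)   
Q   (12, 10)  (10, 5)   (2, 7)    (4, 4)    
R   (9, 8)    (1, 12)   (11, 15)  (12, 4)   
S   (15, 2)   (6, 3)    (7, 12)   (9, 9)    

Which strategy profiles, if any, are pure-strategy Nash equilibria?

Check mutual best responses: a cell is a NE iff neither player can gain by unilaterally deviating.
Firm A's best responses — vs P: S (payoff 15); vs Q: Q (payoff 10); vs R: P (payoff 14); vs S: R (payoff 12).
Firm B's best responses — vs P: Q (payoff 15); vs Q: P (payoff 10); vs R: R (payoff 15); vs S: R (payoff 12).
No cell has both players best-responding. For instance, Firm A's best reply to S is R, but against R Firm B prefers R over S.

No pure-strategy Nash equilibrium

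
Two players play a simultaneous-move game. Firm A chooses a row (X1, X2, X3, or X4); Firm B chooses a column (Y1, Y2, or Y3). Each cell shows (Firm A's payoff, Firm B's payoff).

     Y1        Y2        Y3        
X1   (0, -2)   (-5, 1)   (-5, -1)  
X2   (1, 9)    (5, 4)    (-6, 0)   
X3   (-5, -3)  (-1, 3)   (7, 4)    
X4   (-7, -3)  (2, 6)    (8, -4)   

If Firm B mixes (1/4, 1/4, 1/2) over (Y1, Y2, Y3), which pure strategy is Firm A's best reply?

Firm A's best reply maximizes expected payoff against the mix.
X1: (1/4)·0 + (1/4)·(-5) + (1/2)·(-5) = -15/4
X2: (1/4)·1 + (1/4)·5 + (1/2)·(-6) = -3/2
X3: (1/4)·(-5) + (1/4)·(-1) + (1/2)·7 = 2
X4: (1/4)·(-7) + (1/4)·2 + (1/2)·8 = 11/4
Highest expected payoff is 11/4, from X4.

X4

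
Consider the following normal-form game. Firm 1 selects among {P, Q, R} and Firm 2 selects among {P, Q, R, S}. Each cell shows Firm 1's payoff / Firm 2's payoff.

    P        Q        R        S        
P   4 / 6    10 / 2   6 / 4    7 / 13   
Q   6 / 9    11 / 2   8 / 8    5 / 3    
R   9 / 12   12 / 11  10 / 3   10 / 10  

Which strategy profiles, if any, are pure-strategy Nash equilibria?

(R, P)

Check mutual best responses: a cell is a NE iff neither player can gain by unilaterally deviating.
Firm 1's best responses — vs P: R (payoff 9); vs Q: R (payoff 12); vs R: R (payoff 10); vs S: R (payoff 10).
Firm 2's best responses — vs P: S (payoff 13); vs Q: P (payoff 9); vs R: P (payoff 12).
The only mutual best response is (R, P); neither player gains by switching there.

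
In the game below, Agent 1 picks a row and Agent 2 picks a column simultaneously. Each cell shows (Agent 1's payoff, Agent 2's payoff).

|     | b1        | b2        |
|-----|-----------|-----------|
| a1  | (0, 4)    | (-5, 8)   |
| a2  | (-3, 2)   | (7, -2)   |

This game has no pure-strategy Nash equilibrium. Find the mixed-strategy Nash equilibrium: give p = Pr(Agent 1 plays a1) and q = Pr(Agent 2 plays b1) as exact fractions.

p = 1/2, q = 4/5

Each player's mixing probability is pinned down by making the *other* player indifferent.
Agent 2 indifferent between b1 and b2: p·4 + (1−p)·2 = p·8 + (1−p)·(-2) ⟹ 2 + 2p = (-2) + 10p ⟹ p = 1/2.
Agent 1 indifferent between a1 and a2: q·0 + (1−q)·(-5) = q·(-3) + (1−q)·7 ⟹ (-5) + 5q = 7 + (-10)q ⟹ q = 4/5.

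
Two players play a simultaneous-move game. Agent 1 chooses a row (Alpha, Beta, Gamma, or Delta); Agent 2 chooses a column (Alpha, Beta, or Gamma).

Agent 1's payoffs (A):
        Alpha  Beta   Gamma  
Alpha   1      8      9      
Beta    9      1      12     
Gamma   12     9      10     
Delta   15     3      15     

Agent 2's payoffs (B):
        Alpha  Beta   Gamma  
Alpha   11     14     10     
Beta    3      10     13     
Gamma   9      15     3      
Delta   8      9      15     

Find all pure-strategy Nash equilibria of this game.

Find each player's best response to every opponent strategy; NE are the intersections.
Agent 1's best responses — vs Alpha: Delta (payoff 15); vs Beta: Gamma (payoff 9); vs Gamma: Delta (payoff 15).
Agent 2's best responses — vs Alpha: Beta (payoff 14); vs Beta: Gamma (payoff 13); vs Gamma: Beta (payoff 15); vs Delta: Gamma (payoff 15).
Mutual best responses occur at (Gamma, Beta) and (Delta, Gamma); at each, neither player gains by switching.

(Gamma, Beta) and (Delta, Gamma)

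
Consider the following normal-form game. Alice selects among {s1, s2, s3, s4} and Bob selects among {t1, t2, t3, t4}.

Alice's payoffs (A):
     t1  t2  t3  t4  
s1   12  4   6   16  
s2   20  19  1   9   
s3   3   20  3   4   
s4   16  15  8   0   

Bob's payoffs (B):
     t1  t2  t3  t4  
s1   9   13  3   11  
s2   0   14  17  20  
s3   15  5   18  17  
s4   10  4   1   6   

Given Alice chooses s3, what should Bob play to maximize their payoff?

t3

With Alice fixed at s3, Bob's payoffs are: t1 → 15, t2 → 5, t3 → 18, t4 → 17.
The maximum is 18, achieved by t3.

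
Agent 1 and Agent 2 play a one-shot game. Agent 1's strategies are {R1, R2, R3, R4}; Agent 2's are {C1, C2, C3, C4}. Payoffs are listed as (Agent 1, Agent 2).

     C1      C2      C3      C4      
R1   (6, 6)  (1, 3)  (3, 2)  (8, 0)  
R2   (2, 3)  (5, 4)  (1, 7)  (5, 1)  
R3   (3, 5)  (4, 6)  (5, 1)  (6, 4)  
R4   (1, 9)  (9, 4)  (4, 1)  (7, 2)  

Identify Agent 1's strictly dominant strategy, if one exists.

A strategy is strictly dominant if it gives Agent 1 a strictly higher payoff than every other strategy, against every choice by the opponent.
R1 is not dominant: against C2, R2 gives 5 > 1.
R2 is not dominant: against C1, R1 gives 6 > 2.
R3 is not dominant: against C1, R1 gives 6 > 3.
R4 is not dominant: against C1, R1 gives 6 > 1.
No single strategy is best against every opponent action.

No strictly dominant strategy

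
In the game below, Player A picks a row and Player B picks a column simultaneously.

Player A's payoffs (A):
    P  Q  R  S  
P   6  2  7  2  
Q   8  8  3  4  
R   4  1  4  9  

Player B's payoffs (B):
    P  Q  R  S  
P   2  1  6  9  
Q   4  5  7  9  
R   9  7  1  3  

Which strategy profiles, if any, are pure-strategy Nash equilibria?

A profile is a Nash equilibrium when each player is best-responding to the other.
Player A's best responses — vs P: Q (payoff 8); vs Q: Q (payoff 8); vs R: P (payoff 7); vs S: R (payoff 9).
Player B's best responses — vs P: S (payoff 9); vs Q: S (payoff 9); vs R: P (payoff 9).
No cell has both players best-responding. For instance, Player A's best reply to Q is Q, but against Q Player B prefers S over Q.

There is no pure-strategy Nash equilibrium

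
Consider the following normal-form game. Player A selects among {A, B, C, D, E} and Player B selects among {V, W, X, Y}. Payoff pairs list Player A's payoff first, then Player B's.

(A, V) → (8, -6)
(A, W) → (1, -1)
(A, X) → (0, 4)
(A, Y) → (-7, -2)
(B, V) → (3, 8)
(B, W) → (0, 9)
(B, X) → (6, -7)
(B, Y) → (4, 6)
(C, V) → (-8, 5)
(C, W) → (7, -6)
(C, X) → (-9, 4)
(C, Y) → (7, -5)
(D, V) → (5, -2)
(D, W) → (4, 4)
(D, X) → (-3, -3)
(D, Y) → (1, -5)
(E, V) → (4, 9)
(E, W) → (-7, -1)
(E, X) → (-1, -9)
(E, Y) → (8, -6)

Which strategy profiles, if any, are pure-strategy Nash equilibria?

Check mutual best responses: a cell is a NE iff neither player can gain by unilaterally deviating.
Player A's best responses — vs V: A (payoff 8); vs W: C (payoff 7); vs X: B (payoff 6); vs Y: E (payoff 8).
Player B's best responses — vs A: X (payoff 4); vs B: W (payoff 9); vs C: V (payoff 5); vs D: W (payoff 4); vs E: V (payoff 9).
No cell has both players best-responding. For instance, Player A's best reply to X is B, but against B Player B prefers W over X.

There is no pure-strategy Nash equilibrium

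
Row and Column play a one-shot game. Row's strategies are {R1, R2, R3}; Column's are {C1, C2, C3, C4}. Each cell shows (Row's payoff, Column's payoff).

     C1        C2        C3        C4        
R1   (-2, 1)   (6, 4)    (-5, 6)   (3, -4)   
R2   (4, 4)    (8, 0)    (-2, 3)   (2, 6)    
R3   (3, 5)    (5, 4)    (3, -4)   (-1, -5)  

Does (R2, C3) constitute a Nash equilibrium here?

No

Holding Column at C3: Row gets -2 from R2 but could get 3 by switching to R3. Row has a profitable deviation.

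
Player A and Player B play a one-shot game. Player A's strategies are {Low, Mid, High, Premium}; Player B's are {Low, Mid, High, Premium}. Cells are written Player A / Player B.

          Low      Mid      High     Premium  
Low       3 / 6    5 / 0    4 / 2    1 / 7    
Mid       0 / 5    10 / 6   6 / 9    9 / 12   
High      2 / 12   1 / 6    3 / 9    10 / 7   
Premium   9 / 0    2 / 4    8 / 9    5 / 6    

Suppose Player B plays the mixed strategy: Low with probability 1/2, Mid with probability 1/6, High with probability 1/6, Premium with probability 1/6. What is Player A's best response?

Compute Player A's expected payoff from each pure strategy against the given mix.
Low: (1/2)·3 + (1/6)·5 + (1/6)·4 + (1/6)·1 = 19/6
Mid: (1/2)·0 + (1/6)·10 + (1/6)·6 + (1/6)·9 = 25/6
High: (1/2)·2 + (1/6)·1 + (1/6)·3 + (1/6)·10 = 10/3
Premium: (1/2)·9 + (1/6)·2 + (1/6)·8 + (1/6)·5 = 7
Highest expected payoff is 7, from Premium.

Premium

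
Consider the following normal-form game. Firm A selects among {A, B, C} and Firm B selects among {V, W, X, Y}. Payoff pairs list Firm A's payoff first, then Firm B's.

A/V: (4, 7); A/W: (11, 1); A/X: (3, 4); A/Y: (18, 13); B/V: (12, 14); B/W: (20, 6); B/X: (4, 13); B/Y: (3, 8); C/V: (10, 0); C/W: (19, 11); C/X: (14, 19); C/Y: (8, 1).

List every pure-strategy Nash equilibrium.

(A, Y), (B, V), and (C, X)

A profile is a Nash equilibrium when each player is best-responding to the other.
Firm A's best responses — vs V: B (payoff 12); vs W: B (payoff 20); vs X: C (payoff 14); vs Y: A (payoff 18).
Firm B's best responses — vs A: Y (payoff 13); vs B: V (payoff 14); vs C: X (payoff 19).
Mutual best responses occur at (A, Y), (B, V), and (C, X); at each, neither player gains by switching.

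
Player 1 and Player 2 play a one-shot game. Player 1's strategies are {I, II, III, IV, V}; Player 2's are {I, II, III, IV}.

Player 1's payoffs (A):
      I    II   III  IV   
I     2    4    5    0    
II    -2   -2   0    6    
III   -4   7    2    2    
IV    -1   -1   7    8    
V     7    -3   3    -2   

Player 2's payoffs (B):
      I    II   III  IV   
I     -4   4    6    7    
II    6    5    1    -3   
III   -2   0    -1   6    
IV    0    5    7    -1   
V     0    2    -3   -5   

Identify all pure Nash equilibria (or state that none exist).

(IV, III)

Check mutual best responses: a cell is a NE iff neither player can gain by unilaterally deviating.
Player 1's best responses — vs I: V (payoff 7); vs II: III (payoff 7); vs III: IV (payoff 7); vs IV: IV (payoff 8).
Player 2's best responses — vs I: IV (payoff 7); vs II: I (payoff 6); vs III: IV (payoff 6); vs IV: III (payoff 7); vs V: II (payoff 2).
The only mutual best response is (IV, III); neither player gains by switching there.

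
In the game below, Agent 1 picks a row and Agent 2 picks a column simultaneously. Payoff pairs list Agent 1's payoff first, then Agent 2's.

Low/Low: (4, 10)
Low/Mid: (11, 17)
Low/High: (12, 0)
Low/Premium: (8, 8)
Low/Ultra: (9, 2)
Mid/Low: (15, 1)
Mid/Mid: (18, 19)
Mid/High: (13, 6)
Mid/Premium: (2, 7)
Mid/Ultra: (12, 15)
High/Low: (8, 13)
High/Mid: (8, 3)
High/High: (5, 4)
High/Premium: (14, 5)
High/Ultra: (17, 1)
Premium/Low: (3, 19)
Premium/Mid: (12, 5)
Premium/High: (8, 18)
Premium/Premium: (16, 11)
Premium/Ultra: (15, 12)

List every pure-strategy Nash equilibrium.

A profile is a Nash equilibrium when each player is best-responding to the other.
Agent 1's best responses — vs Low: Mid (payoff 15); vs Mid: Mid (payoff 18); vs High: Mid (payoff 13); vs Premium: Premium (payoff 16); vs Ultra: High (payoff 17).
Agent 2's best responses — vs Low: Mid (payoff 17); vs Mid: Mid (payoff 19); vs High: Low (payoff 13); vs Premium: Low (payoff 19).
The only mutual best response is (Mid, Mid); neither player gains by switching there.

(Mid, Mid)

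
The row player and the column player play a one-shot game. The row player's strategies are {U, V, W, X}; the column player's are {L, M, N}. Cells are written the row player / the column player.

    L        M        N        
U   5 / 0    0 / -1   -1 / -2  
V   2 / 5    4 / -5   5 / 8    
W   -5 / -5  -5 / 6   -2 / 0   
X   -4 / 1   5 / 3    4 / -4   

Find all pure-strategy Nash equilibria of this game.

(U, L), (V, N), and (X, M)

Check mutual best responses: a cell is a NE iff neither player can gain by unilaterally deviating.
The row player's best responses — vs L: U (payoff 5); vs M: X (payoff 5); vs N: V (payoff 5).
The column player's best responses — vs U: L (payoff 0); vs V: N (payoff 8); vs W: M (payoff 6); vs X: M (payoff 3).
Mutual best responses occur at (U, L), (V, N), and (X, M); at each, neither player gains by switching.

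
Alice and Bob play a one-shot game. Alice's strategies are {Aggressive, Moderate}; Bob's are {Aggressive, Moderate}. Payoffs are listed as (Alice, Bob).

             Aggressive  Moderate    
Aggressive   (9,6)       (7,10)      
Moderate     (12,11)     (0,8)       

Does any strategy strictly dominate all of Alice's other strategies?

None

Check whether one of Alice's strategies beats all alternatives regardless of what the opponent does.
Aggressive is not dominant: against Aggressive, Moderate gives 12 > 9.
Moderate is not dominant: against Moderate, Aggressive gives 7 > 0.
No single strategy is best against every opponent action.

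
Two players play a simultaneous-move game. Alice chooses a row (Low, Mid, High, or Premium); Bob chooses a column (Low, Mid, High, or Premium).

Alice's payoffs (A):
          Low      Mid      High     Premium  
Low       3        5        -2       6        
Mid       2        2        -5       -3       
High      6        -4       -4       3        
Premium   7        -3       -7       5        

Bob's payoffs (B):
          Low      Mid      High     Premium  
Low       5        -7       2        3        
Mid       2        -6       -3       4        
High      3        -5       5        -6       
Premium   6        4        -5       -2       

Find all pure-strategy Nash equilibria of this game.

(Premium, Low)

A profile is a Nash equilibrium when each player is best-responding to the other.
Alice's best responses — vs Low: Premium (payoff 7); vs Mid: Low (payoff 5); vs High: Low (payoff -2); vs Premium: Low (payoff 6).
Bob's best responses — vs Low: Low (payoff 5); vs Mid: Premium (payoff 4); vs High: High (payoff 5); vs Premium: Low (payoff 6).
The only mutual best response is (Premium, Low); neither player gains by switching there.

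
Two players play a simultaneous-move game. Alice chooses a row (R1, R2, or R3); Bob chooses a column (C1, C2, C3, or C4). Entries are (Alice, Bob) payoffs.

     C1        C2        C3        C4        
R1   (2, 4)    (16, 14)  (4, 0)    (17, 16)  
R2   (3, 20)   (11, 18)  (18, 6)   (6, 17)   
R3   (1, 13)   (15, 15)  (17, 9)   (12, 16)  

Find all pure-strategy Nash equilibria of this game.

(R1, C4) and (R2, C1)

A profile is a Nash equilibrium when each player is best-responding to the other.
Alice's best responses — vs C1: R2 (payoff 3); vs C2: R1 (payoff 16); vs C3: R2 (payoff 18); vs C4: R1 (payoff 17).
Bob's best responses — vs R1: C4 (payoff 16); vs R2: C1 (payoff 20); vs R3: C4 (payoff 16).
Mutual best responses occur at (R1, C4) and (R2, C1); at each, neither player gains by switching.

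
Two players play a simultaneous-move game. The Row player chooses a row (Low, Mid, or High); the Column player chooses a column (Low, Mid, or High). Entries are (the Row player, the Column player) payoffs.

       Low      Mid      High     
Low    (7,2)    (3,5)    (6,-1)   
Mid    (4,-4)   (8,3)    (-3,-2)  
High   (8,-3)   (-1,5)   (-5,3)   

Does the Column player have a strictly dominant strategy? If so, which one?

Mid

Check whether one of the Column player's strategies beats all alternatives regardless of what the opponent does.
Mid strictly dominates: vs Low: 5 > each of {2, -1}; vs Mid: 3 > each of {-4, -2}; vs High: 5 > each of {-3, 3}.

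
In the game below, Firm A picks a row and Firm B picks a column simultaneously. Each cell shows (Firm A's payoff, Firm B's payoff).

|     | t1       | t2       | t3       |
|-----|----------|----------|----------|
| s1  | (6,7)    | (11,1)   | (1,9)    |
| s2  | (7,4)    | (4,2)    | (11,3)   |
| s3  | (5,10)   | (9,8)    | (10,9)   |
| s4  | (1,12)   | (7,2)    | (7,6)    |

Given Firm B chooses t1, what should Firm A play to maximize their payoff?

With Firm B fixed at t1, Firm A's payoffs are: s1 → 6, s2 → 7, s3 → 5, s4 → 1.
The maximum is 7, achieved by s2.

s2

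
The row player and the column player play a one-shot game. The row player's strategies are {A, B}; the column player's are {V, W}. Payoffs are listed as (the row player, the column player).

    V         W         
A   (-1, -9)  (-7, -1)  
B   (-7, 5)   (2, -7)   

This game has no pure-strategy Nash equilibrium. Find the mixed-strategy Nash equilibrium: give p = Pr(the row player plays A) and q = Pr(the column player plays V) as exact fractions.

p = 3/5, q = 3/5

Each player's mixing probability is pinned down by making the *other* player indifferent.
The column player indifferent between V and W: p·(-9) + (1−p)·5 = p·(-1) + (1−p)·(-7) ⟹ 5 + (-14)p = (-7) + 6p ⟹ p = 3/5.
The row player indifferent between A and B: q·(-1) + (1−q)·(-7) = q·(-7) + (1−q)·2 ⟹ (-7) + 6q = 2 + (-9)q ⟹ q = 3/5.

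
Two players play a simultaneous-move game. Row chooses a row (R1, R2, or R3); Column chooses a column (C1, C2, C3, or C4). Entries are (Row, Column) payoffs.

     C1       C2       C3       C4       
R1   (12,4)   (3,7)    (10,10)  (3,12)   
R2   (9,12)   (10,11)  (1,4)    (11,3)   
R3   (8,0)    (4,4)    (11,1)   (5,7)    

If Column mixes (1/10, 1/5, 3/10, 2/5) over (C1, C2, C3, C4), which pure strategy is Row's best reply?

R2

Row's best reply maximizes expected payoff against the mix.
R1: (1/10)·12 + (1/5)·3 + (3/10)·10 + (2/5)·3 = 6
R2: (1/10)·9 + (1/5)·10 + (3/10)·1 + (2/5)·11 = 38/5
R3: (1/10)·8 + (1/5)·4 + (3/10)·11 + (2/5)·5 = 69/10
Highest expected payoff is 38/5, from R2.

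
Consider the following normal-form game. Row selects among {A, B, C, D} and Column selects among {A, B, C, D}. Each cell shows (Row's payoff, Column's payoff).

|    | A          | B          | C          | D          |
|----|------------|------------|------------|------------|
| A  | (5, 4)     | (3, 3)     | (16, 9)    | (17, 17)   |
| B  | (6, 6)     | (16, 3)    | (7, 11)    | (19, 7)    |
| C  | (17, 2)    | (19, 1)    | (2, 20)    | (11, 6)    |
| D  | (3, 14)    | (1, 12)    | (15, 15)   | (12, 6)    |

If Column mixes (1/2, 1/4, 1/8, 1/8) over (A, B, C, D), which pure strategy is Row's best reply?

C

Compute Row's expected payoff from each pure strategy against the given mix.
A: (1/2)·5 + (1/4)·3 + (1/8)·16 + (1/8)·17 = 59/8
B: (1/2)·6 + (1/4)·16 + (1/8)·7 + (1/8)·19 = 41/4
C: (1/2)·17 + (1/4)·19 + (1/8)·2 + (1/8)·11 = 119/8
D: (1/2)·3 + (1/4)·1 + (1/8)·15 + (1/8)·12 = 41/8
Highest expected payoff is 119/8, from C.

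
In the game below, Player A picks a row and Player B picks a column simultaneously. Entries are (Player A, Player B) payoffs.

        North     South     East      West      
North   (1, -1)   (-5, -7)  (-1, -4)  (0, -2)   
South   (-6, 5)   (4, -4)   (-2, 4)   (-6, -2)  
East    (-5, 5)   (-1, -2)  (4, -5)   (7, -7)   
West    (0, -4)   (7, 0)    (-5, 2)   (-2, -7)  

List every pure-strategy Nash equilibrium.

(North, North)

Check mutual best responses: a cell is a NE iff neither player can gain by unilaterally deviating.
Player A's best responses — vs North: North (payoff 1); vs South: West (payoff 7); vs East: East (payoff 4); vs West: East (payoff 7).
Player B's best responses — vs North: North (payoff -1); vs South: North (payoff 5); vs East: North (payoff 5); vs West: East (payoff 2).
The only mutual best response is (North, North); neither player gains by switching there.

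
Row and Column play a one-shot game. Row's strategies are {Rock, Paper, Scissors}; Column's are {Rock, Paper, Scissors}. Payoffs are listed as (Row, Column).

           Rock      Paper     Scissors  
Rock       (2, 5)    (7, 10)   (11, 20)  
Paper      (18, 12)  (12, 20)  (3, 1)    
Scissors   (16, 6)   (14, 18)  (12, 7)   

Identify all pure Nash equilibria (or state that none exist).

A profile is a Nash equilibrium when each player is best-responding to the other.
Row's best responses — vs Rock: Paper (payoff 18); vs Paper: Scissors (payoff 14); vs Scissors: Scissors (payoff 12).
Column's best responses — vs Rock: Scissors (payoff 20); vs Paper: Paper (payoff 20); vs Scissors: Paper (payoff 18).
The only mutual best response is (Scissors, Paper); neither player gains by switching there.

(Scissors, Paper)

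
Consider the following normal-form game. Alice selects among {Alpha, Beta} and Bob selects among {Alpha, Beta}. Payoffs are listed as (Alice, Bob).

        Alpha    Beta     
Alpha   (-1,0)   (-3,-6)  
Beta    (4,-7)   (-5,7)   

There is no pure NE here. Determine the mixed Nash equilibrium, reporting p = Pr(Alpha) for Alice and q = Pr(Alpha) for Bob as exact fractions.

p = 7/10, q = 2/7

In a mixed NE each player is indifferent between their pure strategies, so the opponent's mix sets the indifference.
Bob indifferent between Alpha and Beta: p·0 + (1−p)·(-7) = p·(-6) + (1−p)·7 ⟹ (-7) + 7p = 7 + (-13)p ⟹ p = 7/10.
Alice indifferent between Alpha and Beta: q·(-1) + (1−q)·(-3) = q·4 + (1−q)·(-5) ⟹ (-3) + 2q = (-5) + 9q ⟹ q = 2/7.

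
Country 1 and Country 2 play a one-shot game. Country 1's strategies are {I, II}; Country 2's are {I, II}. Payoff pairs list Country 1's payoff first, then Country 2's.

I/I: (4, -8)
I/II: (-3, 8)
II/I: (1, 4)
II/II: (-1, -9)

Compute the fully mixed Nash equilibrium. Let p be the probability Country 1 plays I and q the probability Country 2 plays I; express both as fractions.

p = 13/29, q = 2/5

Each player's mixing probability is pinned down by making the *other* player indifferent.
Country 2 indifferent between I and II: p·(-8) + (1−p)·4 = p·8 + (1−p)·(-9) ⟹ 4 + (-12)p = (-9) + 17p ⟹ p = 13/29.
Country 1 indifferent between I and II: q·4 + (1−q)·(-3) = q·1 + (1−q)·(-1) ⟹ (-3) + 7q = (-1) + 2q ⟹ q = 2/5.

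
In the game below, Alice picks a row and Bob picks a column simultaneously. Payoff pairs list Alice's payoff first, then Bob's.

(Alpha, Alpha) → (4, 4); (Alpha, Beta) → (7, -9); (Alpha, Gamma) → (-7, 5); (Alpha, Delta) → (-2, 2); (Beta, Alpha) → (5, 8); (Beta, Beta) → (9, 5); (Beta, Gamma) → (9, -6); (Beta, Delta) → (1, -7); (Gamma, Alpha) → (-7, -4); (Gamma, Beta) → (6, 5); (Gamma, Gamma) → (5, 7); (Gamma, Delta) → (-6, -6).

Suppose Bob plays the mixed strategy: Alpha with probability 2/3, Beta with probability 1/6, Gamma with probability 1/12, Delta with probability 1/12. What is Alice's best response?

Compute Alice's expected payoff from each pure strategy against the given mix.
Alpha: (2/3)·4 + (1/6)·7 + (1/12)·(-7) + (1/12)·(-2) = 37/12
Beta: (2/3)·5 + (1/6)·9 + (1/12)·9 + (1/12)·1 = 17/3
Gamma: (2/3)·(-7) + (1/6)·6 + (1/12)·5 + (1/12)·(-6) = -15/4
Highest expected payoff is 17/3, from Beta.

Beta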